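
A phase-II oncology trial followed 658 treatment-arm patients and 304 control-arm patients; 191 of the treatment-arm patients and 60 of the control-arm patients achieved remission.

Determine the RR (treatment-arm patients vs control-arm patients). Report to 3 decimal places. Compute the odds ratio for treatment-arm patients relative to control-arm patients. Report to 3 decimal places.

risk, treatment-arm patients = 191/658 = 0.2903
risk, control-arm patients = 60/304 = 0.1974
RR = 0.2903 / 0.1974 = 1.471
OR = (191 × 244) / (467 × 60) = 46604/28020 ≈ 1.663

RR = 1.471; OR = 1.663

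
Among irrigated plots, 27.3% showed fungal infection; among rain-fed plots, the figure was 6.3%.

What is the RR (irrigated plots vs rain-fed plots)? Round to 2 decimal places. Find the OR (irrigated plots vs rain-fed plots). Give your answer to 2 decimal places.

RR = 4.33; OR = 5.59

RR = 0.2730 / 0.0630 = 4.33
odds, irrigated plots = 0.2730/0.7270 = 0.3755
odds, rain-fed plots = 0.0630/0.9370 = 0.0672
OR = 0.3755 / 0.0672 = 5.59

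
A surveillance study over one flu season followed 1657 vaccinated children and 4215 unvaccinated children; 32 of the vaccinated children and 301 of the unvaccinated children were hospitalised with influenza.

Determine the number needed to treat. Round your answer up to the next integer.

20

risk, vaccinated children = 32/1657 = 0.019312
risk, unvaccinated children = 301/4215 = 0.071412
absolute risk difference = 0.052100
1 / 0.052100 = 19.194 → round up → 20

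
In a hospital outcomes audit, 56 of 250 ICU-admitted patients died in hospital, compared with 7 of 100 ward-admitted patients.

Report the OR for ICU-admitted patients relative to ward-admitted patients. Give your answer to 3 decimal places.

OR = (56 × 93) / (194 × 7) = 5208/1358 ≈ 3.835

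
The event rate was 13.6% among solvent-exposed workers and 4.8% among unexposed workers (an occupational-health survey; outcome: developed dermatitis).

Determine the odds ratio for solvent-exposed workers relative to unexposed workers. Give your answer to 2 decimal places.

3.12

odds, solvent-exposed workers = 0.13600/0.86400 = 0.15741
odds, unexposed workers = 0.04800/0.95200 = 0.05042
OR = 0.15741 / 0.05042 = 3.12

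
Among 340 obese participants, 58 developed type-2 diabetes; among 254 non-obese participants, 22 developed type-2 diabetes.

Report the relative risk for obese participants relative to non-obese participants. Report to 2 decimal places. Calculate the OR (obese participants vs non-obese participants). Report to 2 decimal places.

risk, obese participants = 58/340 = 0.1706
risk, non-obese participants = 22/254 = 0.0866
RR = 0.1706 / 0.0866 = 1.97
OR = (58 × 232) / (282 × 22) = 13456/6204 ≈ 2.17

RR = 1.97; OR = 2.17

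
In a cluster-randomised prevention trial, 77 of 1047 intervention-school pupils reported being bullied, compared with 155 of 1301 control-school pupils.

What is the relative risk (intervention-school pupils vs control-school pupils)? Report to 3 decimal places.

risk, intervention-school pupils = 77/1047 = 0.0735
risk, control-school pupils = 155/1301 = 0.1191
RR = 0.0735 / 0.1191 = 0.617

0.617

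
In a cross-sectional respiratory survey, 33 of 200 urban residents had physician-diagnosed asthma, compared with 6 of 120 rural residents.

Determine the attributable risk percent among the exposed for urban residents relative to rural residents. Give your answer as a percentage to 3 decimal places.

69.697%

risk, urban residents = 33/200 = 0.1650
risk, rural residents = 6/120 = 0.0500
AR% = (0.1650 − 0.0500) / 0.1650 = 0.6970 → 69.697%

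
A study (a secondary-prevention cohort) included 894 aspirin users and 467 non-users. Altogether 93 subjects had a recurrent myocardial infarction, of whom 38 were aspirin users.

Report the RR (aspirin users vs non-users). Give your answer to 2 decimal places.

RR ≈ 0.36

aspirin users without the outcome: 894 − 38 = 856
non-users with the outcome: 93 − 38 = 55
non-users without the outcome: 467 − 55 = 412
risk, aspirin users = 38/894 = 0.04251
risk, non-users = 55/467 = 0.11777
RR = 0.04251 / 0.11777 = 0.36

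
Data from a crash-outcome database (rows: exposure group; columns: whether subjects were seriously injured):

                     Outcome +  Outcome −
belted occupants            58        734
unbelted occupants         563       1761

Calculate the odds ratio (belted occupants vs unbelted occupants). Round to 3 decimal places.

OR = (58 × 1761) / (734 × 563) = 102138/413242 ≈ 0.247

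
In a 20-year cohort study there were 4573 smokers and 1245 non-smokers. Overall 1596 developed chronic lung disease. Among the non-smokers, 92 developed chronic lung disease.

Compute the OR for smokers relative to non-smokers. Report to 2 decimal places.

OR ≈ 6.14

smokers with the outcome: 1596 − 92 = 1504
smokers without the outcome: 4573 − 1504 = 3069
non-smokers without the outcome: 1245 − 92 = 1153
odds, smokers = 1504/3069 = 0.4901
odds, non-smokers = 92/1153 = 0.0798
OR = 0.4901 / 0.0798 = 6.14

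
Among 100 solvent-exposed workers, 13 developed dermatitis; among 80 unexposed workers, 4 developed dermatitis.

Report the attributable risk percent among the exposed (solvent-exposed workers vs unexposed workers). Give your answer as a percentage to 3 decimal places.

AR% = 61.538%

risk, solvent-exposed workers = 13/100 = 0.1300
risk, unexposed workers = 4/80 = 0.0500
AR% = (0.1300 − 0.0500) / 0.1300 = 0.6154 → 61.538%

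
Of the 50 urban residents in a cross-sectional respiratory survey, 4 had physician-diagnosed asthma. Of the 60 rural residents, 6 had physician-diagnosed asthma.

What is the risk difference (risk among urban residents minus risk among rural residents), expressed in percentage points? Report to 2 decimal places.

RD = -2.00

risk, urban residents = 4/50 = 0.0800
risk, rural residents = 6/60 = 0.1000
risk difference = 0.0800 − 0.1000 = -0.0200 → -2.00 percentage points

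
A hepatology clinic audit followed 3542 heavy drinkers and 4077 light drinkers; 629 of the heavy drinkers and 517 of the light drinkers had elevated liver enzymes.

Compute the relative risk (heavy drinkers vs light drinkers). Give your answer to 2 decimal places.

RR ≈ 1.40

risk, heavy drinkers = 629/3542 = 0.1776
risk, light drinkers = 517/4077 = 0.1268
RR = 0.1776 / 0.1268 = 1.40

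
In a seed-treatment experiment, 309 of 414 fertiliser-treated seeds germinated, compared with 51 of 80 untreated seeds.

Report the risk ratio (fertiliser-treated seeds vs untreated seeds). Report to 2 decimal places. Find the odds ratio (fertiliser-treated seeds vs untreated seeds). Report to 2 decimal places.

RR = 1.17; OR = 1.67

risk, fertiliser-treated seeds = 309/414 = 0.7464
risk, untreated seeds = 51/80 = 0.6375
RR = 0.7464 / 0.6375 = 1.17
OR = (309 × 29) / (105 × 51) = 8961/5355 ≈ 1.67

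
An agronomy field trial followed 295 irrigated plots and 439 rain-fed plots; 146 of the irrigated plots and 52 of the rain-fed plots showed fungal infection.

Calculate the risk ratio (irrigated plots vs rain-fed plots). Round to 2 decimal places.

RR: 4.18

risk, irrigated plots = 146/295 = 0.4949
risk, rain-fed plots = 52/439 = 0.1185
RR = 0.4949 / 0.1185 = 4.18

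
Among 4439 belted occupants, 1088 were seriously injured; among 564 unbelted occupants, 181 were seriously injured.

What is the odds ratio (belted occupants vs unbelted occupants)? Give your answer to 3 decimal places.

OR = (1088 × 383) / (3351 × 181) = 416704/606531 ≈ 0.687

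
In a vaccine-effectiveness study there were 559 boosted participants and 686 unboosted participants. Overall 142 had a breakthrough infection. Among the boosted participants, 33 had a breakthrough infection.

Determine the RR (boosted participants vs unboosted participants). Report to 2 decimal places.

boosted participants without the outcome: 559 − 33 = 526
unboosted participants with the outcome: 142 − 33 = 109
unboosted participants without the outcome: 686 − 109 = 577
risk, boosted participants = 33/559 = 0.0590
risk, unboosted participants = 109/686 = 0.1589
RR = 0.0590 / 0.1589 = 0.37

RR = 0.37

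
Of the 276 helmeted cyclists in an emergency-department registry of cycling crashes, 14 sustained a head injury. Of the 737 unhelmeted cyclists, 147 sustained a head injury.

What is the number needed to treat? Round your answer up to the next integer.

risk, helmeted cyclists = 14/276 = 0.050725
risk, unhelmeted cyclists = 147/737 = 0.199457
absolute risk difference = 0.148733
1 / 0.148733 = 6.723 → round up → 7

NNT = 7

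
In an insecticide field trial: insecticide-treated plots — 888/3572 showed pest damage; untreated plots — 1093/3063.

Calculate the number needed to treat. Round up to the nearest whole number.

NNT: 10

risk, insecticide-treated plots = 888/3572 = 0.248600
risk, untreated plots = 1093/3063 = 0.356840
absolute risk difference = 0.108239
1 / 0.108239 = 9.239 → round up → 10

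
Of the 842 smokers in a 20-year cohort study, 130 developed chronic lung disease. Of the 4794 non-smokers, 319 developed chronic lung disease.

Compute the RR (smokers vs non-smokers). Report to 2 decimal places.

2.32

risk, smokers = 130/842 = 0.1544
risk, non-smokers = 319/4794 = 0.0665
RR = 0.1544 / 0.0665 = 2.32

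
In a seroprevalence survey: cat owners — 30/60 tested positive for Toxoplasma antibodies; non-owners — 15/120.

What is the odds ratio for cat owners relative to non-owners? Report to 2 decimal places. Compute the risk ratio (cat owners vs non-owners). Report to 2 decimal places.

OR = (30 × 105) / (30 × 15) = 3150/450 ≈ 7.00
risk, cat owners = 30/60 = 0.5000
risk, non-owners = 15/120 = 0.1250
RR = 0.5000 / 0.1250 = 4.00

OR = 7.00; RR = 4.00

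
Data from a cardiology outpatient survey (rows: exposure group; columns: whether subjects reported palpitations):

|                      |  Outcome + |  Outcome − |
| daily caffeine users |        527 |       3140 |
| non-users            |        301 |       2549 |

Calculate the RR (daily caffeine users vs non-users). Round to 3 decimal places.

1.361

risk, daily caffeine users = 527/3667 = 0.1437
risk, non-users = 301/2850 = 0.1056
RR = 0.1437 / 0.1056 = 1.361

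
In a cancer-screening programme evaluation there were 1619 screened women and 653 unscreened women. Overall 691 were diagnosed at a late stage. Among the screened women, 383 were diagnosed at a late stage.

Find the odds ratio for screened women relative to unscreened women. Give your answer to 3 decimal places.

screened women without the outcome: 1619 − 383 = 1236
unscreened women with the outcome: 691 − 383 = 308
unscreened women without the outcome: 653 − 308 = 345
odds, screened women = 383/1236 = 0.3099
odds, unscreened women = 308/345 = 0.8928
OR = 0.3099 / 0.8928 = 0.347

0.347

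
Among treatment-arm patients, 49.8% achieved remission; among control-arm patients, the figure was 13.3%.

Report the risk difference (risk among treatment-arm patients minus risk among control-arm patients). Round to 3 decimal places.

risk difference = 0.4980 − 0.1330 = 0.365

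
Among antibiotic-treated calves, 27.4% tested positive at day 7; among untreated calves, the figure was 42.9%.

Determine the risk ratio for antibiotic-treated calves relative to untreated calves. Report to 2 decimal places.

RR = 0.2740 / 0.4290 = 0.64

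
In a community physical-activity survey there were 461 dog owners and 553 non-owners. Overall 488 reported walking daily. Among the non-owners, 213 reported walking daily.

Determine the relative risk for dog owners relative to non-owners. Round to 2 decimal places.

dog owners with the outcome: 488 − 213 = 275
dog owners without the outcome: 461 − 275 = 186
non-owners without the outcome: 553 − 213 = 340
risk, dog owners = 275/461 = 0.5965
risk, non-owners = 213/553 = 0.3852
RR = 0.5965 / 0.3852 = 1.55

RR ≈ 1.55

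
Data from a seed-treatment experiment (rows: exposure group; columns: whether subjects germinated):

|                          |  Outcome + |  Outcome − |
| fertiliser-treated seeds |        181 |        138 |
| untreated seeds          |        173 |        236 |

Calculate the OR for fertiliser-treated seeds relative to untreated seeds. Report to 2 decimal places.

OR ≈ 1.79

odds, fertiliser-treated seeds = 181/138 = 1.3116
odds, untreated seeds = 173/236 = 0.7331
OR = 1.3116 / 0.7331 = 1.79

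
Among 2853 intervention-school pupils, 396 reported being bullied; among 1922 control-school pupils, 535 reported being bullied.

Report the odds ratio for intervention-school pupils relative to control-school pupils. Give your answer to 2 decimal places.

0.42

odds, intervention-school pupils = 396/2457 = 0.1612
odds, control-school pupils = 535/1387 = 0.3857
OR = 0.1612 / 0.3857 = 0.42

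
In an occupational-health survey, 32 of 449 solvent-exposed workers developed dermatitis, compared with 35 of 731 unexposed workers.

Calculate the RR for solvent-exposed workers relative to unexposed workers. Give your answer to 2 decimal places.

RR ≈ 1.49

risk, solvent-exposed workers = 32/449 = 0.07127
risk, unexposed workers = 35/731 = 0.04788
RR = 0.07127 / 0.04788 = 1.49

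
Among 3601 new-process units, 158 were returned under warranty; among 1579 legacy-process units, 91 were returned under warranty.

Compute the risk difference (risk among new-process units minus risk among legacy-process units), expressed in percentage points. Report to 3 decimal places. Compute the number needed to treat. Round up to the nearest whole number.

risk, new-process units = 158/3601 = 0.04388
risk, legacy-process units = 91/1579 = 0.05763
risk difference = 0.04388 − 0.05763 = -0.01375 → -1.375 percentage points
absolute risk difference = 0.013755
1 / 0.013755 = 72.701 → round up → 73

RD = -1.375; NNT = 73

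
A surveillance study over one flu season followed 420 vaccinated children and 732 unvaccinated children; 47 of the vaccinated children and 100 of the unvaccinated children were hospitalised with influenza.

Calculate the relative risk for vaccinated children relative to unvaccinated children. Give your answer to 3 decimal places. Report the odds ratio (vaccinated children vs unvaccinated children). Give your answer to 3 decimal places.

risk, vaccinated children = 47/420 = 0.1119
risk, unvaccinated children = 100/732 = 0.1366
RR = 0.1119 / 0.1366 = 0.819
OR = (47 × 632) / (373 × 100) = 29704/37300 ≈ 0.796

RR = 0.819; OR = 0.796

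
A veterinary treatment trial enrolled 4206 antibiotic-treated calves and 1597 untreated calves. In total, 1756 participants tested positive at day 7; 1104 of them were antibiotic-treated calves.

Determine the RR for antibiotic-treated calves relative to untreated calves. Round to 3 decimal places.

0.643

antibiotic-treated calves without the outcome: 4206 − 1104 = 3102
untreated calves with the outcome: 1756 − 1104 = 652
untreated calves without the outcome: 1597 − 652 = 945
risk, antibiotic-treated calves = 1104/4206 = 0.2625
risk, untreated calves = 652/1597 = 0.4083
RR = 0.2625 / 0.4083 = 0.643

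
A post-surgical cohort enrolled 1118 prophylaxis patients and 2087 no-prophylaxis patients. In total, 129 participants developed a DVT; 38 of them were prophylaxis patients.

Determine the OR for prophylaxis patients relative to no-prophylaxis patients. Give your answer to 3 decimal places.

OR: 0.772

prophylaxis patients without the outcome: 1118 − 38 = 1080
no-prophylaxis patients with the outcome: 129 − 38 = 91
no-prophylaxis patients without the outcome: 2087 − 91 = 1996
OR = (38 × 1996) / (1080 × 91) = 75848/98280 ≈ 0.772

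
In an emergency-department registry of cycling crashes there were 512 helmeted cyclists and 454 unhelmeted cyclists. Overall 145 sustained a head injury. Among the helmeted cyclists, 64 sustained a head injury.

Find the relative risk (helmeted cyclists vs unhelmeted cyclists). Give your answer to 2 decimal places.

RR: 0.70

helmeted cyclists without the outcome: 512 − 64 = 448
unhelmeted cyclists with the outcome: 145 − 64 = 81
unhelmeted cyclists without the outcome: 454 − 81 = 373
risk, helmeted cyclists = 64/512 = 0.1250
risk, unhelmeted cyclists = 81/454 = 0.1784
RR = 0.1250 / 0.1784 = 0.70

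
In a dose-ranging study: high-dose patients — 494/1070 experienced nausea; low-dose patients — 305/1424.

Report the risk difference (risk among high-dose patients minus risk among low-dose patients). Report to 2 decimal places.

risk, high-dose patients = 494/1070 = 0.4617
risk, low-dose patients = 305/1424 = 0.2142
risk difference = 0.4617 − 0.2142 = 0.25

0.25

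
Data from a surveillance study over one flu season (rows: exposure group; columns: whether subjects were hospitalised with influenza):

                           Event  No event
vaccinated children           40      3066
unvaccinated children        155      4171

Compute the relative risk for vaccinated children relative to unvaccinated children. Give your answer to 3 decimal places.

risk, vaccinated children = 40/3106 = 0.01288
risk, unvaccinated children = 155/4326 = 0.03583
RR = 0.01288 / 0.03583 = 0.359

RR = 0.359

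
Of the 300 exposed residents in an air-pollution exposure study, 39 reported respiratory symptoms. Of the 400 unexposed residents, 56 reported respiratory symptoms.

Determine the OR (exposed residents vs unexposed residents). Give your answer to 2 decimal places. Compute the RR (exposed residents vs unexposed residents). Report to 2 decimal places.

OR = 0.92; RR = 0.93

OR = (39 × 344) / (261 × 56) = 13416/14616 ≈ 0.92
risk, exposed residents = 39/300 = 0.1300
risk, unexposed residents = 56/400 = 0.1400
RR = 0.1300 / 0.1400 = 0.93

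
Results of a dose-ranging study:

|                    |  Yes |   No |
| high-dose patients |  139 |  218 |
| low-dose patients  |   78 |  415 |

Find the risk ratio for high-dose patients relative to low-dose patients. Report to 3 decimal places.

RR: 2.461

risk, high-dose patients = 139/357 = 0.3894
risk, low-dose patients = 78/493 = 0.1582
RR = 0.3894 / 0.1582 = 2.461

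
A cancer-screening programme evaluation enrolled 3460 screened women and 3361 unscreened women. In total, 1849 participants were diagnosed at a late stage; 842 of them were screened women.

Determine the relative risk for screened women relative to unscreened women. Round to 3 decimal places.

RR = 0.812

screened women without the outcome: 3460 − 842 = 2618
unscreened women with the outcome: 1849 − 842 = 1007
unscreened women without the outcome: 3361 − 1007 = 2354
risk, screened women = 842/3460 = 0.2434
risk, unscreened women = 1007/3361 = 0.2996
RR = 0.2434 / 0.2996 = 0.812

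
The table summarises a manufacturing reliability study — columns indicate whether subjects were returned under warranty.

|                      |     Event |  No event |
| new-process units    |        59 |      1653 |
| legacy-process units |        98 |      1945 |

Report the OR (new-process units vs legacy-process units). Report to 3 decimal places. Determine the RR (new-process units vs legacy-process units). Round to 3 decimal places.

odds, new-process units = 59/1653 = 0.03569
odds, legacy-process units = 98/1945 = 0.05039
OR = 0.03569 / 0.05039 = 0.708
risk, new-process units = 59/1712 = 0.03446
risk, legacy-process units = 98/2043 = 0.04797
RR = 0.03446 / 0.04797 = 0.718

OR = 0.708; RR = 0.718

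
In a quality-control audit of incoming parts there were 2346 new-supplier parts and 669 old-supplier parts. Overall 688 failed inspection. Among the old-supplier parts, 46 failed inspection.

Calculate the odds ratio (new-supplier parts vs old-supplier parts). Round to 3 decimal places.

new-supplier parts with the outcome: 688 − 46 = 642
new-supplier parts without the outcome: 2346 − 642 = 1704
old-supplier parts without the outcome: 669 − 46 = 623
OR = (642 × 623) / (1704 × 46) = 399966/78384 ≈ 5.103

OR ≈ 5.103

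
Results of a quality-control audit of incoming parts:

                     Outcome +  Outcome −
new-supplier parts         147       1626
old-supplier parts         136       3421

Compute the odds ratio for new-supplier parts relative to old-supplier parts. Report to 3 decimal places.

OR: 2.274

odds, new-supplier parts = 147/1626 = 0.09041
odds, old-supplier parts = 136/3421 = 0.03975
OR = 0.09041 / 0.03975 = 2.274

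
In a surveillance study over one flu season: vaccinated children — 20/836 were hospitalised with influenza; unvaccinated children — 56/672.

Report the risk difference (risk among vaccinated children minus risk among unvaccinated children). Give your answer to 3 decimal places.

RD: -0.059

risk, vaccinated children = 20/836 = 0.02392
risk, unvaccinated children = 56/672 = 0.08333
risk difference = 0.02392 − 0.08333 = -0.059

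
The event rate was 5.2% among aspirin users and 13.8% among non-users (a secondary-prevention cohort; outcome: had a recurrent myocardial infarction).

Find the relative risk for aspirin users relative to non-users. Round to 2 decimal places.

RR = 0.0520 / 0.1380 = 0.38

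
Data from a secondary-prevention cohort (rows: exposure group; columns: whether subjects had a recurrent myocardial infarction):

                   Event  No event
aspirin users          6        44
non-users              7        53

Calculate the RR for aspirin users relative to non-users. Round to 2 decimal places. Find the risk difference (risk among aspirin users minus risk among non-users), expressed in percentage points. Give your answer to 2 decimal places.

RR = 1.03; RD = 0.33

risk, aspirin users = 6/50 = 0.1200
risk, non-users = 7/60 = 0.1167
RR = 0.1200 / 0.1167 = 1.03
risk difference = 0.1200 − 0.1167 = 0.0033 → 0.33 percentage points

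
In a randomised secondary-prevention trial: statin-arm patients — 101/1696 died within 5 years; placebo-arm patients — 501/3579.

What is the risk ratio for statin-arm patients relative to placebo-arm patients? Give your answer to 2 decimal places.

0.43

risk, statin-arm patients = 101/1696 = 0.0596
risk, placebo-arm patients = 501/3579 = 0.1400
RR = 0.0596 / 0.1400 = 0.43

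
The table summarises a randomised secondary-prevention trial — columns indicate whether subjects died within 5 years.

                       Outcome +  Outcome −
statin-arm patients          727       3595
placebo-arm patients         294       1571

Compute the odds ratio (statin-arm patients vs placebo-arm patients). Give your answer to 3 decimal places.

OR = (727 × 1571) / (3595 × 294) = 1142117/1056930 ≈ 1.081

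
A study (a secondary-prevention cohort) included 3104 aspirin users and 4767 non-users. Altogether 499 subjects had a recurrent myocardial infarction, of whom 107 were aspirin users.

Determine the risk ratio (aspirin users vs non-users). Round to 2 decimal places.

aspirin users without the outcome: 3104 − 107 = 2997
non-users with the outcome: 499 − 107 = 392
non-users without the outcome: 4767 − 392 = 4375
risk, aspirin users = 107/3104 = 0.03447
risk, non-users = 392/4767 = 0.08223
RR = 0.03447 / 0.08223 = 0.42

0.42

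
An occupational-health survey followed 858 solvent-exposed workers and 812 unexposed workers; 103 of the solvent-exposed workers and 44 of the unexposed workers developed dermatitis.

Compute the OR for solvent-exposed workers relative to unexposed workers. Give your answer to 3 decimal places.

OR = (103 × 768) / (755 × 44) = 79104/33220 ≈ 2.381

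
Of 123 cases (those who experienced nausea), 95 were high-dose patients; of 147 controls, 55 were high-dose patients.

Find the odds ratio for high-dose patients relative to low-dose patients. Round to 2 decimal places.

5.68

odds, high-dose patients = 95/55 = 1.7273
odds, low-dose patients = 28/92 = 0.3043
OR = 1.7273 / 0.3043 = 5.68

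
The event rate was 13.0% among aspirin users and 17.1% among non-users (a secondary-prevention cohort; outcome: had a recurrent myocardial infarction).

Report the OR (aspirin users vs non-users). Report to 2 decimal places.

OR: 0.72

odds, aspirin users = 0.1300/0.8700 = 0.1494
odds, non-users = 0.1710/0.8290 = 0.2063
OR = 0.1494 / 0.2063 = 0.72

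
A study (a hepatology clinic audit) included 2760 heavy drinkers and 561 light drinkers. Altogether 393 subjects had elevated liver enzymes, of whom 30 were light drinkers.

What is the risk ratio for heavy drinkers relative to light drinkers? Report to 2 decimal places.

heavy drinkers with the outcome: 393 − 30 = 363
heavy drinkers without the outcome: 2760 − 363 = 2397
light drinkers without the outcome: 561 − 30 = 531
risk, heavy drinkers = 363/2760 = 0.1315
risk, light drinkers = 30/561 = 0.0535
RR = 0.1315 / 0.0535 = 2.46

2.46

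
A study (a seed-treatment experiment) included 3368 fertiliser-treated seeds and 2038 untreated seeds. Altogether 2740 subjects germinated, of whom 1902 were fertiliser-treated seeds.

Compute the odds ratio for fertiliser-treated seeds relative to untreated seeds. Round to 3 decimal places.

1.858

fertiliser-treated seeds without the outcome: 3368 − 1902 = 1466
untreated seeds with the outcome: 2740 − 1902 = 838
untreated seeds without the outcome: 2038 − 838 = 1200
OR = (1902 × 1200) / (1466 × 838) = 2282400/1228508 ≈ 1.858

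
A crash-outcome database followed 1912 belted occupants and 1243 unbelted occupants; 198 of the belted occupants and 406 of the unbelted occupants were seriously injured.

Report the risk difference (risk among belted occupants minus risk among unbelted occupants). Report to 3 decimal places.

risk, belted occupants = 198/1912 = 0.1036
risk, unbelted occupants = 406/1243 = 0.3266
risk difference = 0.1036 − 0.3266 = -0.223

-0.223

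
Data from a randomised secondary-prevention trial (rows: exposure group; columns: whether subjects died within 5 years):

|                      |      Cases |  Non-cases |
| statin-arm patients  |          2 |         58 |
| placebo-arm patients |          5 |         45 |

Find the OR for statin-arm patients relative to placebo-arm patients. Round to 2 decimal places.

OR = (2 × 45) / (58 × 5) = 90/290 ≈ 0.31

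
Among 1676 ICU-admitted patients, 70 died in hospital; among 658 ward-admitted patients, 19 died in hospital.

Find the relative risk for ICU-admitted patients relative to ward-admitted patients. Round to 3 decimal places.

1.446

risk, ICU-admitted patients = 70/1676 = 0.04177
risk, ward-admitted patients = 19/658 = 0.02888
RR = 0.04177 / 0.02888 = 1.446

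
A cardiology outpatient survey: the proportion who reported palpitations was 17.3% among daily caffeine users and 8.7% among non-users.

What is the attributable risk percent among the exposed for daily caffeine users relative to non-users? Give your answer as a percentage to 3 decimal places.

AR% = (0.1730 − 0.0870) / 0.1730 = 0.4971 → 49.711%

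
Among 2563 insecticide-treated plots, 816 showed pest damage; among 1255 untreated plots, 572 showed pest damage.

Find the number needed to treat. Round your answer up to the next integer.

8

risk, insecticide-treated plots = 816/2563 = 0.318377
risk, untreated plots = 572/1255 = 0.455777
absolute risk difference = 0.137400
1 / 0.137400 = 7.278 → round up → 8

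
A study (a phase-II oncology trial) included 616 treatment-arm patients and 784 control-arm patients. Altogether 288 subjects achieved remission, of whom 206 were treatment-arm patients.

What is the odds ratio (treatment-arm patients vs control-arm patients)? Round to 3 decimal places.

OR ≈ 4.301

treatment-arm patients without the outcome: 616 − 206 = 410
control-arm patients with the outcome: 288 − 206 = 82
control-arm patients without the outcome: 784 − 82 = 702
OR = (206 × 702) / (410 × 82) = 144612/33620 ≈ 4.301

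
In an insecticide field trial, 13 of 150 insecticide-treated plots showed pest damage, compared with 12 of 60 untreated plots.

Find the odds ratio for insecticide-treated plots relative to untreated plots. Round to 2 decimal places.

OR = 0.38

odds, insecticide-treated plots = 13/137 = 0.0949
odds, untreated plots = 12/48 = 0.2500
OR = 0.0949 / 0.2500 = 0.38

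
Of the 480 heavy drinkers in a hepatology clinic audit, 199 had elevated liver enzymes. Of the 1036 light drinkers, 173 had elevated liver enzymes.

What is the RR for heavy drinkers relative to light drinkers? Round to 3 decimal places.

2.483

risk, heavy drinkers = 199/480 = 0.4146
risk, light drinkers = 173/1036 = 0.1670
RR = 0.4146 / 0.1670 = 2.483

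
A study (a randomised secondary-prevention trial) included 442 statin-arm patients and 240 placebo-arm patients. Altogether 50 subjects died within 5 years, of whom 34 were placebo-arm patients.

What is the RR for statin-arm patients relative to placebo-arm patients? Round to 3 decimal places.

statin-arm patients with the outcome: 50 − 34 = 16
statin-arm patients without the outcome: 442 − 16 = 426
placebo-arm patients without the outcome: 240 − 34 = 206
risk, statin-arm patients = 16/442 = 0.03620
risk, placebo-arm patients = 34/240 = 0.14167
RR = 0.03620 / 0.14167 = 0.256

RR ≈ 0.256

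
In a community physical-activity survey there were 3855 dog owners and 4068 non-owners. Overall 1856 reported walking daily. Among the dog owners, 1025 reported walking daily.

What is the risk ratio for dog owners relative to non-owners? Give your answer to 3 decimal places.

1.302

dog owners without the outcome: 3855 − 1025 = 2830
non-owners with the outcome: 1856 − 1025 = 831
non-owners without the outcome: 4068 − 831 = 3237
risk, dog owners = 1025/3855 = 0.2659
risk, non-owners = 831/4068 = 0.2043
RR = 0.2659 / 0.2043 = 1.302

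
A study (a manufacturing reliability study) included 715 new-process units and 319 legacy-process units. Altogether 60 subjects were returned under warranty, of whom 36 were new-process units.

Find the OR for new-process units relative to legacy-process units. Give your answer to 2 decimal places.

OR = 0.65

new-process units without the outcome: 715 − 36 = 679
legacy-process units with the outcome: 60 − 36 = 24
legacy-process units without the outcome: 319 − 24 = 295
OR = (36 × 295) / (679 × 24) = 10620/16296 ≈ 0.65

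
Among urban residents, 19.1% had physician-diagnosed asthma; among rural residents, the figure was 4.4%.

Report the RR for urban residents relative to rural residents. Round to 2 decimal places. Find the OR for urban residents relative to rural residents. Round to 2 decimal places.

RR = 4.34; OR = 5.13

RR = 0.19100 / 0.04400 = 4.34
odds, urban residents = 0.19100/0.80900 = 0.23609
odds, rural residents = 0.04400/0.95600 = 0.04603
OR = 0.23609 / 0.04603 = 5.13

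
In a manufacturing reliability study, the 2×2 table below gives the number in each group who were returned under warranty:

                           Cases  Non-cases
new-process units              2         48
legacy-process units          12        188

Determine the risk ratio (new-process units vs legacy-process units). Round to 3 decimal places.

risk, new-process units = 2/50 = 0.04000
risk, legacy-process units = 12/200 = 0.06000
RR = 0.04000 / 0.06000 = 0.667

RR ≈ 0.667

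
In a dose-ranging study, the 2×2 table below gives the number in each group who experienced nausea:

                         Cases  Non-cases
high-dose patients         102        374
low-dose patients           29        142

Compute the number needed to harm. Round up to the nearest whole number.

NNH ≈ 23

risk, high-dose patients = 102/476 = 0.214286
risk, low-dose patients = 29/171 = 0.169591
absolute risk difference = 0.044695
1 / 0.044695 = 22.374 → round up → 23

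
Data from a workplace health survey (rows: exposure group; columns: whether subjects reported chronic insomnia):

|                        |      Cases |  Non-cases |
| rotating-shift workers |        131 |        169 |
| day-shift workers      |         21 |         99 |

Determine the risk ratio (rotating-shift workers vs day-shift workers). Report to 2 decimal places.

2.50

risk, rotating-shift workers = 131/300 = 0.4367
risk, day-shift workers = 21/120 = 0.1750
RR = 0.4367 / 0.1750 = 2.50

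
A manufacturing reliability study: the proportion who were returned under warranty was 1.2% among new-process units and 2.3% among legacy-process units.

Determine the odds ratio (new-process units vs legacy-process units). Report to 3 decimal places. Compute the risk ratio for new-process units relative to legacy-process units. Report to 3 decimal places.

odds, new-process units = 0.01200/0.98800 = 0.01215
odds, legacy-process units = 0.02300/0.97700 = 0.02354
OR = 0.01215 / 0.02354 = 0.516
RR = 0.01200 / 0.02300 = 0.522

OR = 0.516; RR = 0.522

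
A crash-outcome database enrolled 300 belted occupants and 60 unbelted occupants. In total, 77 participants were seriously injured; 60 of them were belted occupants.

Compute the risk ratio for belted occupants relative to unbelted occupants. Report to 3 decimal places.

belted occupants without the outcome: 300 − 60 = 240
unbelted occupants with the outcome: 77 − 60 = 17
unbelted occupants without the outcome: 60 − 17 = 43
risk, belted occupants = 60/300 = 0.2000
risk, unbelted occupants = 17/60 = 0.2833
RR = 0.2000 / 0.2833 = 0.706

0.706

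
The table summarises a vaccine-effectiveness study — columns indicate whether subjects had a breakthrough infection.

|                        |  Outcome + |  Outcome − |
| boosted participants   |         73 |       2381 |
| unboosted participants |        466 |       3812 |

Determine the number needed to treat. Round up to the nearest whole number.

13

risk, boosted participants = 73/2454 = 0.029747
risk, unboosted participants = 466/4278 = 0.108929
absolute risk difference = 0.079182
1 / 0.079182 = 12.629 → round up → 13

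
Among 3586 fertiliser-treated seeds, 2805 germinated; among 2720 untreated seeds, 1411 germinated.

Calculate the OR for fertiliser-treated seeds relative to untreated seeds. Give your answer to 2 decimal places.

OR = (2805 × 1309) / (781 × 1411) = 3671745/1101991 ≈ 3.33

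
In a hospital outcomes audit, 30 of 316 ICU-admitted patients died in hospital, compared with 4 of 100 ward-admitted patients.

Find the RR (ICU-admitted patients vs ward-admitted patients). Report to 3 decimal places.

risk, ICU-admitted patients = 30/316 = 0.09494
risk, ward-admitted patients = 4/100 = 0.04000
RR = 0.09494 / 0.04000 = 2.373

2.373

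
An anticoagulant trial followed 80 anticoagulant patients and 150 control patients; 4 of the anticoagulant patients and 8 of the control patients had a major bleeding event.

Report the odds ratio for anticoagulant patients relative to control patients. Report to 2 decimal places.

OR ≈ 0.93

odds, anticoagulant patients = 4/76 = 0.0526
odds, control patients = 8/142 = 0.0563
OR = 0.0526 / 0.0563 = 0.93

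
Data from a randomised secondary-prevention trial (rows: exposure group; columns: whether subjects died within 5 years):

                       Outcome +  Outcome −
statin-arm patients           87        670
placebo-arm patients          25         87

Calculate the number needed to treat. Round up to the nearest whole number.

risk, statin-arm patients = 87/757 = 0.114927
risk, placebo-arm patients = 25/112 = 0.223214
absolute risk difference = 0.108287
1 / 0.108287 = 9.235 → round up → 10

NNT ≈ 10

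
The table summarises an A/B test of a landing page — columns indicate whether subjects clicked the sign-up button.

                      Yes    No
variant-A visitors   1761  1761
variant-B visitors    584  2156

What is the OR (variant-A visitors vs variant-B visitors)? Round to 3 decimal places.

OR = (1761 × 2156) / (1761 × 584) = 3796716/1028424 ≈ 3.692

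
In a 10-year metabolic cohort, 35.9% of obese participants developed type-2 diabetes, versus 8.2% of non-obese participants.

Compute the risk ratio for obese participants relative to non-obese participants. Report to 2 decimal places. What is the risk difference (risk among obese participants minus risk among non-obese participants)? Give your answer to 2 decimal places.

RR = 0.3590 / 0.0820 = 4.38
risk difference = 0.3590 − 0.0820 = 0.28

RR = 4.38; RD = 0.28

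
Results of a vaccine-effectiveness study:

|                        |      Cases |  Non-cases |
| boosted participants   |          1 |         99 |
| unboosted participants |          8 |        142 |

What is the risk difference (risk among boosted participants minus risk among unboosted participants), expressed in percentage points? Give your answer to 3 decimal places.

RD = -4.333

risk, boosted participants = 1/100 = 0.01000
risk, unboosted participants = 8/150 = 0.05333
risk difference = 0.01000 − 0.05333 = -0.04333 → -4.333 percentage points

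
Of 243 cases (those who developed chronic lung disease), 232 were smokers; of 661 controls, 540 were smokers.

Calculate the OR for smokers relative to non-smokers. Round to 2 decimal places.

OR = (232 × 121) / (540 × 11) = 28072/5940 ≈ 4.73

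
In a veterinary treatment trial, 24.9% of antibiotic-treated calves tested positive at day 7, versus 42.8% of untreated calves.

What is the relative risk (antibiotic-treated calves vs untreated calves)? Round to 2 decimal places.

RR = 0.2490 / 0.4280 = 0.58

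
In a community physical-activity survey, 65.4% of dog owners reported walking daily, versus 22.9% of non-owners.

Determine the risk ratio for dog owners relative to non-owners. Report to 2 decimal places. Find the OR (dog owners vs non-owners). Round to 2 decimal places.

RR = 2.86; OR = 6.36

RR = 0.6540 / 0.2290 = 2.86
odds, dog owners = 0.6540/0.3460 = 1.8902
odds, non-owners = 0.2290/0.7710 = 0.2970
OR = 1.8902 / 0.2970 = 6.36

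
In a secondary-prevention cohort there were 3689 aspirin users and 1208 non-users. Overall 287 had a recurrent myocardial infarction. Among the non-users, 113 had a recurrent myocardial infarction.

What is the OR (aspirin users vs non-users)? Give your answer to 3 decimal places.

OR = 0.480

aspirin users with the outcome: 287 − 113 = 174
aspirin users without the outcome: 3689 − 174 = 3515
non-users without the outcome: 1208 − 113 = 1095
odds, aspirin users = 174/3515 = 0.04950
odds, non-users = 113/1095 = 0.10320
OR = 0.04950 / 0.10320 = 0.480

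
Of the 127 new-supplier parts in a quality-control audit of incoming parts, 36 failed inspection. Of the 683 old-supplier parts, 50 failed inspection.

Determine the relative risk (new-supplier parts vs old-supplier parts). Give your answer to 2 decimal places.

3.87

risk, new-supplier parts = 36/127 = 0.2835
risk, old-supplier parts = 50/683 = 0.0732
RR = 0.2835 / 0.0732 = 3.87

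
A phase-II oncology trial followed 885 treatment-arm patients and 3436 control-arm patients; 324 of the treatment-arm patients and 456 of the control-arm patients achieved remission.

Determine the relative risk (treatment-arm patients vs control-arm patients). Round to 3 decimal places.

RR: 2.759

risk, treatment-arm patients = 324/885 = 0.3661
risk, control-arm patients = 456/3436 = 0.1327
RR = 0.3661 / 0.1327 = 2.759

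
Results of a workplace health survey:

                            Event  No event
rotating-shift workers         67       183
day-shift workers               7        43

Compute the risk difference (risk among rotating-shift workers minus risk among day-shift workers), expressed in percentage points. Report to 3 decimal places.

risk, rotating-shift workers = 67/250 = 0.2680
risk, day-shift workers = 7/50 = 0.1400
risk difference = 0.2680 − 0.1400 = 0.1280 → 12.800 percentage points

RD ≈ 12.800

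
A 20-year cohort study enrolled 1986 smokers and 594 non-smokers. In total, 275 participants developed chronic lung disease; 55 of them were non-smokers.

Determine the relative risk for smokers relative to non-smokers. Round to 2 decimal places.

1.20

smokers with the outcome: 275 − 55 = 220
smokers without the outcome: 1986 − 220 = 1766
non-smokers without the outcome: 594 − 55 = 539
risk, smokers = 220/1986 = 0.1108
risk, non-smokers = 55/594 = 0.0926
RR = 0.1108 / 0.0926 = 1.20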